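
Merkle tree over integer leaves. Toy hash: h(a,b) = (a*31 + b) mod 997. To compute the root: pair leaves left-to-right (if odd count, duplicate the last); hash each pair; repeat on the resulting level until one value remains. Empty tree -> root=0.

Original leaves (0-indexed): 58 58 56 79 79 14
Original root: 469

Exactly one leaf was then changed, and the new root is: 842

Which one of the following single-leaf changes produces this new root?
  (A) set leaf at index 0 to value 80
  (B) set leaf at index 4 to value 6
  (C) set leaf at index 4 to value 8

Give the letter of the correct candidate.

Original leaves: [58, 58, 56, 79, 79, 14]
Target new root: 842
Try each candidate change and compute the resulting root:
Candidate A: set leaf[0] = 80 -> leaves = [80, 58, 56, 79, 79, 14]
  L0: [80, 58, 56, 79, 79, 14]
  L1: h(80,58)=(80*31+58)%997=544 h(56,79)=(56*31+79)%997=818 h(79,14)=(79*31+14)%997=469 -> [544, 818, 469]
  L2: h(544,818)=(544*31+818)%997=733 h(469,469)=(469*31+469)%997=53 -> [733, 53]
  L3: h(733,53)=(733*31+53)%997=842 -> [842]
  root = 842 == target 842  ** MATCH **
Candidate B: set leaf[4] = 6 -> leaves = [58, 58, 56, 79, 6, 14]
  L0: [58, 58, 56, 79, 6, 14]
  L1: h(58,58)=(58*31+58)%997=859 h(56,79)=(56*31+79)%997=818 h(6,14)=(6*31+14)%997=200 -> [859, 818, 200]
  L2: h(859,818)=(859*31+818)%997=528 h(200,200)=(200*31+200)%997=418 -> [528, 418]
  L3: h(528,418)=(528*31+418)%997=834 -> [834]
  root = 834 != target 842
Candidate C: set leaf[4] = 8 -> leaves = [58, 58, 56, 79, 8, 14]
  L0: [58, 58, 56, 79, 8, 14]
  L1: h(58,58)=(58*31+58)%997=859 h(56,79)=(56*31+79)%997=818 h(8,14)=(8*31+14)%997=262 -> [859, 818, 262]
  L2: h(859,818)=(859*31+818)%997=528 h(262,262)=(262*31+262)%997=408 -> [528, 408]
  L3: h(528,408)=(528*31+408)%997=824 -> [824]
  root = 824 != target 842
Candidate A produces the target root.

Answer: A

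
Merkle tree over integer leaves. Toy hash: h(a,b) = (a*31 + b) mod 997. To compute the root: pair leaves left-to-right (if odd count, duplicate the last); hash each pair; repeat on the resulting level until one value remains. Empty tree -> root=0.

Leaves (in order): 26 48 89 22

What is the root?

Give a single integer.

Answer: 342

Derivation:
L0: [26, 48, 89, 22]
L1: h(26,48)=(26*31+48)%997=854 h(89,22)=(89*31+22)%997=787 -> [854, 787]
L2: h(854,787)=(854*31+787)%997=342 -> [342]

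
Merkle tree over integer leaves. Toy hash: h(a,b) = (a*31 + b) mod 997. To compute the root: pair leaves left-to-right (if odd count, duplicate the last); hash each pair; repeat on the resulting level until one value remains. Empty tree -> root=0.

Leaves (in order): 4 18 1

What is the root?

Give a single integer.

L0: [4, 18, 1]
L1: h(4,18)=(4*31+18)%997=142 h(1,1)=(1*31+1)%997=32 -> [142, 32]
L2: h(142,32)=(142*31+32)%997=446 -> [446]

Answer: 446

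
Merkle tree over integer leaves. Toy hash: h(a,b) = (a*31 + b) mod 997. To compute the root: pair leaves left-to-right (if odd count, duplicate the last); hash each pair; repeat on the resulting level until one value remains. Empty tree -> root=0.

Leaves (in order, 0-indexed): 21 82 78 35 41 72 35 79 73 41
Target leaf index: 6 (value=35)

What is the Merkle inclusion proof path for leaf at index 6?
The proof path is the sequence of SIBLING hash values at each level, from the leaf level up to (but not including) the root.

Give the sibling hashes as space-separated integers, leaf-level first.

Answer: 79 346 251 394

Derivation:
L0 (leaves): [21, 82, 78, 35, 41, 72, 35, 79, 73, 41], target index=6
L1: h(21,82)=(21*31+82)%997=733 [pair 0] h(78,35)=(78*31+35)%997=459 [pair 1] h(41,72)=(41*31+72)%997=346 [pair 2] h(35,79)=(35*31+79)%997=167 [pair 3] h(73,41)=(73*31+41)%997=310 [pair 4] -> [733, 459, 346, 167, 310]
  Sibling for proof at L0: 79
L2: h(733,459)=(733*31+459)%997=251 [pair 0] h(346,167)=(346*31+167)%997=923 [pair 1] h(310,310)=(310*31+310)%997=947 [pair 2] -> [251, 923, 947]
  Sibling for proof at L1: 346
L3: h(251,923)=(251*31+923)%997=728 [pair 0] h(947,947)=(947*31+947)%997=394 [pair 1] -> [728, 394]
  Sibling for proof at L2: 251
L4: h(728,394)=(728*31+394)%997=31 [pair 0] -> [31]
  Sibling for proof at L3: 394
Root: 31
Proof path (sibling hashes from leaf to root): [79, 346, 251, 394]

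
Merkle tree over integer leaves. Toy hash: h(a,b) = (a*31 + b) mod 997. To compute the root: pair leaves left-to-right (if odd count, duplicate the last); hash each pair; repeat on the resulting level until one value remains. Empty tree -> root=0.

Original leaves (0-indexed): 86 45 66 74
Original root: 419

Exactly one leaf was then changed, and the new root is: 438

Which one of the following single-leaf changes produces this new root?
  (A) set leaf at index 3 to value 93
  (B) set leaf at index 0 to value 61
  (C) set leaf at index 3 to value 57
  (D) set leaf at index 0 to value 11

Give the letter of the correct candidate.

Original leaves: [86, 45, 66, 74]
Target new root: 438
Try each candidate change and compute the resulting root:
Candidate A: set leaf[3] = 93 -> leaves = [86, 45, 66, 93]
  L0: [86, 45, 66, 93]
  L1: h(86,45)=(86*31+45)%997=717 h(66,93)=(66*31+93)%997=145 -> [717, 145]
  L2: h(717,145)=(717*31+145)%997=438 -> [438]
  root = 438 == target 438  ** MATCH **
Candidate B: set leaf[0] = 61 -> leaves = [61, 45, 66, 74]
  L0: [61, 45, 66, 74]
  L1: h(61,45)=(61*31+45)%997=939 h(66,74)=(66*31+74)%997=126 -> [939, 126]
  L2: h(939,126)=(939*31+126)%997=322 -> [322]
  root = 322 != target 438
Candidate C: set leaf[3] = 57 -> leaves = [86, 45, 66, 57]
  L0: [86, 45, 66, 57]
  L1: h(86,45)=(86*31+45)%997=717 h(66,57)=(66*31+57)%997=109 -> [717, 109]
  L2: h(717,109)=(717*31+109)%997=402 -> [402]
  root = 402 != target 438
Candidate D: set leaf[0] = 11 -> leaves = [11, 45, 66, 74]
  L0: [11, 45, 66, 74]
  L1: h(11,45)=(11*31+45)%997=386 h(66,74)=(66*31+74)%997=126 -> [386, 126]
  L2: h(386,126)=(386*31+126)%997=128 -> [128]
  root = 128 != target 438
Candidate A produces the target root.

Answer: A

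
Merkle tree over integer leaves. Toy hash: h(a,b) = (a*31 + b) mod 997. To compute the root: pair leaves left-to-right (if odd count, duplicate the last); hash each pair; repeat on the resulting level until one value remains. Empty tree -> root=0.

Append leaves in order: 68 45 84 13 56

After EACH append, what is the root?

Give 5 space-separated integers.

After append 68 (leaves=[68]):
  L0: [68]
  root=68
After append 45 (leaves=[68, 45]):
  L0: [68, 45]
  L1: h(68,45)=(68*31+45)%997=159 -> [159]
  root=159
After append 84 (leaves=[68, 45, 84]):
  L0: [68, 45, 84]
  L1: h(68,45)=(68*31+45)%997=159 h(84,84)=(84*31+84)%997=694 -> [159, 694]
  L2: h(159,694)=(159*31+694)%997=638 -> [638]
  root=638
After append 13 (leaves=[68, 45, 84, 13]):
  L0: [68, 45, 84, 13]
  L1: h(68,45)=(68*31+45)%997=159 h(84,13)=(84*31+13)%997=623 -> [159, 623]
  L2: h(159,623)=(159*31+623)%997=567 -> [567]
  root=567
After append 56 (leaves=[68, 45, 84, 13, 56]):
  L0: [68, 45, 84, 13, 56]
  L1: h(68,45)=(68*31+45)%997=159 h(84,13)=(84*31+13)%997=623 h(56,56)=(56*31+56)%997=795 -> [159, 623, 795]
  L2: h(159,623)=(159*31+623)%997=567 h(795,795)=(795*31+795)%997=515 -> [567, 515]
  L3: h(567,515)=(567*31+515)%997=146 -> [146]
  root=146

Answer: 68 159 638 567 146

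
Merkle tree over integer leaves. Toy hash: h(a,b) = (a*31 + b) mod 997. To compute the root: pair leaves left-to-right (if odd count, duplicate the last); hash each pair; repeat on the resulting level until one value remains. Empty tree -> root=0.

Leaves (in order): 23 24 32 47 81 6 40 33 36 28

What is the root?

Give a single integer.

Answer: 194

Derivation:
L0: [23, 24, 32, 47, 81, 6, 40, 33, 36, 28]
L1: h(23,24)=(23*31+24)%997=737 h(32,47)=(32*31+47)%997=42 h(81,6)=(81*31+6)%997=523 h(40,33)=(40*31+33)%997=276 h(36,28)=(36*31+28)%997=147 -> [737, 42, 523, 276, 147]
L2: h(737,42)=(737*31+42)%997=955 h(523,276)=(523*31+276)%997=537 h(147,147)=(147*31+147)%997=716 -> [955, 537, 716]
L3: h(955,537)=(955*31+537)%997=232 h(716,716)=(716*31+716)%997=978 -> [232, 978]
L4: h(232,978)=(232*31+978)%997=194 -> [194]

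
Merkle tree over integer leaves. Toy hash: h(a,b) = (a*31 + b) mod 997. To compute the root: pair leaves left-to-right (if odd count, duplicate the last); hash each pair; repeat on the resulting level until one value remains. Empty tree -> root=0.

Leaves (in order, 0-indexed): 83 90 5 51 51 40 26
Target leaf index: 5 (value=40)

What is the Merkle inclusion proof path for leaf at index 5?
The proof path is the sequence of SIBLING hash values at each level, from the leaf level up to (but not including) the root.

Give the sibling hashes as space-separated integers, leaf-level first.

L0 (leaves): [83, 90, 5, 51, 51, 40, 26], target index=5
L1: h(83,90)=(83*31+90)%997=669 [pair 0] h(5,51)=(5*31+51)%997=206 [pair 1] h(51,40)=(51*31+40)%997=624 [pair 2] h(26,26)=(26*31+26)%997=832 [pair 3] -> [669, 206, 624, 832]
  Sibling for proof at L0: 51
L2: h(669,206)=(669*31+206)%997=8 [pair 0] h(624,832)=(624*31+832)%997=236 [pair 1] -> [8, 236]
  Sibling for proof at L1: 832
L3: h(8,236)=(8*31+236)%997=484 [pair 0] -> [484]
  Sibling for proof at L2: 8
Root: 484
Proof path (sibling hashes from leaf to root): [51, 832, 8]

Answer: 51 832 8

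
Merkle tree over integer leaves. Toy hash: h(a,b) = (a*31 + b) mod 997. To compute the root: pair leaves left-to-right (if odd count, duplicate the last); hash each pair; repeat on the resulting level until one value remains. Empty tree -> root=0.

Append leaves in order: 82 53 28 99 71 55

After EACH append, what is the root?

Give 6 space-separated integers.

Answer: 82 601 584 655 288 773

Derivation:
After append 82 (leaves=[82]):
  L0: [82]
  root=82
After append 53 (leaves=[82, 53]):
  L0: [82, 53]
  L1: h(82,53)=(82*31+53)%997=601 -> [601]
  root=601
After append 28 (leaves=[82, 53, 28]):
  L0: [82, 53, 28]
  L1: h(82,53)=(82*31+53)%997=601 h(28,28)=(28*31+28)%997=896 -> [601, 896]
  L2: h(601,896)=(601*31+896)%997=584 -> [584]
  root=584
After append 99 (leaves=[82, 53, 28, 99]):
  L0: [82, 53, 28, 99]
  L1: h(82,53)=(82*31+53)%997=601 h(28,99)=(28*31+99)%997=967 -> [601, 967]
  L2: h(601,967)=(601*31+967)%997=655 -> [655]
  root=655
After append 71 (leaves=[82, 53, 28, 99, 71]):
  L0: [82, 53, 28, 99, 71]
  L1: h(82,53)=(82*31+53)%997=601 h(28,99)=(28*31+99)%997=967 h(71,71)=(71*31+71)%997=278 -> [601, 967, 278]
  L2: h(601,967)=(601*31+967)%997=655 h(278,278)=(278*31+278)%997=920 -> [655, 920]
  L3: h(655,920)=(655*31+920)%997=288 -> [288]
  root=288
After append 55 (leaves=[82, 53, 28, 99, 71, 55]):
  L0: [82, 53, 28, 99, 71, 55]
  L1: h(82,53)=(82*31+53)%997=601 h(28,99)=(28*31+99)%997=967 h(71,55)=(71*31+55)%997=262 -> [601, 967, 262]
  L2: h(601,967)=(601*31+967)%997=655 h(262,262)=(262*31+262)%997=408 -> [655, 408]
  L3: h(655,408)=(655*31+408)%997=773 -> [773]
  root=773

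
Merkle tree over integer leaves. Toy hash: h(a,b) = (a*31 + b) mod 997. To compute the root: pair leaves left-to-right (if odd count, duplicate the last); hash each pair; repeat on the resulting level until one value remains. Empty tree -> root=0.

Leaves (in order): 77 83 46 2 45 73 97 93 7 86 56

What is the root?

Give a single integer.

L0: [77, 83, 46, 2, 45, 73, 97, 93, 7, 86, 56]
L1: h(77,83)=(77*31+83)%997=476 h(46,2)=(46*31+2)%997=431 h(45,73)=(45*31+73)%997=471 h(97,93)=(97*31+93)%997=109 h(7,86)=(7*31+86)%997=303 h(56,56)=(56*31+56)%997=795 -> [476, 431, 471, 109, 303, 795]
L2: h(476,431)=(476*31+431)%997=232 h(471,109)=(471*31+109)%997=752 h(303,795)=(303*31+795)%997=218 -> [232, 752, 218]
L3: h(232,752)=(232*31+752)%997=965 h(218,218)=(218*31+218)%997=994 -> [965, 994]
L4: h(965,994)=(965*31+994)%997=2 -> [2]

Answer: 2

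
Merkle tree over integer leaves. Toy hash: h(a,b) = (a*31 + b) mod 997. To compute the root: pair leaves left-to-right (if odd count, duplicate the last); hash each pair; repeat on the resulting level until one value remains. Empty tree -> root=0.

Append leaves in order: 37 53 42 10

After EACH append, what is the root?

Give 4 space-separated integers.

Answer: 37 203 658 626

Derivation:
After append 37 (leaves=[37]):
  L0: [37]
  root=37
After append 53 (leaves=[37, 53]):
  L0: [37, 53]
  L1: h(37,53)=(37*31+53)%997=203 -> [203]
  root=203
After append 42 (leaves=[37, 53, 42]):
  L0: [37, 53, 42]
  L1: h(37,53)=(37*31+53)%997=203 h(42,42)=(42*31+42)%997=347 -> [203, 347]
  L2: h(203,347)=(203*31+347)%997=658 -> [658]
  root=658
After append 10 (leaves=[37, 53, 42, 10]):
  L0: [37, 53, 42, 10]
  L1: h(37,53)=(37*31+53)%997=203 h(42,10)=(42*31+10)%997=315 -> [203, 315]
  L2: h(203,315)=(203*31+315)%997=626 -> [626]
  root=626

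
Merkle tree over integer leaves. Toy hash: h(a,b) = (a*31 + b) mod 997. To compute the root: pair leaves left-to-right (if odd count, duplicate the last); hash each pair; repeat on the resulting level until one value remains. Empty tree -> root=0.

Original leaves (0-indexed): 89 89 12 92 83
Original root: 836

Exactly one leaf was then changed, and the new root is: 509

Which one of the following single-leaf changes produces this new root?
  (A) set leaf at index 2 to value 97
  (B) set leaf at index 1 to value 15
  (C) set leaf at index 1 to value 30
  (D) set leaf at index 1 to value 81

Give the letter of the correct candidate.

Original leaves: [89, 89, 12, 92, 83]
Target new root: 509
Try each candidate change and compute the resulting root:
Candidate A: set leaf[2] = 97 -> leaves = [89, 89, 97, 92, 83]
  L0: [89, 89, 97, 92, 83]
  L1: h(89,89)=(89*31+89)%997=854 h(97,92)=(97*31+92)%997=108 h(83,83)=(83*31+83)%997=662 -> [854, 108, 662]
  L2: h(854,108)=(854*31+108)%997=660 h(662,662)=(662*31+662)%997=247 -> [660, 247]
  L3: h(660,247)=(660*31+247)%997=767 -> [767]
  root = 767 != target 509
Candidate B: set leaf[1] = 15 -> leaves = [89, 15, 12, 92, 83]
  L0: [89, 15, 12, 92, 83]
  L1: h(89,15)=(89*31+15)%997=780 h(12,92)=(12*31+92)%997=464 h(83,83)=(83*31+83)%997=662 -> [780, 464, 662]
  L2: h(780,464)=(780*31+464)%997=716 h(662,662)=(662*31+662)%997=247 -> [716, 247]
  L3: h(716,247)=(716*31+247)%997=509 -> [509]
  root = 509 == target 509  ** MATCH **
Candidate C: set leaf[1] = 30 -> leaves = [89, 30, 12, 92, 83]
  L0: [89, 30, 12, 92, 83]
  L1: h(89,30)=(89*31+30)%997=795 h(12,92)=(12*31+92)%997=464 h(83,83)=(83*31+83)%997=662 -> [795, 464, 662]
  L2: h(795,464)=(795*31+464)%997=184 h(662,662)=(662*31+662)%997=247 -> [184, 247]
  L3: h(184,247)=(184*31+247)%997=966 -> [966]
  root = 966 != target 509
Candidate D: set leaf[1] = 81 -> leaves = [89, 81, 12, 92, 83]
  L0: [89, 81, 12, 92, 83]
  L1: h(89,81)=(89*31+81)%997=846 h(12,92)=(12*31+92)%997=464 h(83,83)=(83*31+83)%997=662 -> [846, 464, 662]
  L2: h(846,464)=(846*31+464)%997=768 h(662,662)=(662*31+662)%997=247 -> [768, 247]
  L3: h(768,247)=(768*31+247)%997=127 -> [127]
  root = 127 != target 509
Candidate B produces the target root.

Answer: B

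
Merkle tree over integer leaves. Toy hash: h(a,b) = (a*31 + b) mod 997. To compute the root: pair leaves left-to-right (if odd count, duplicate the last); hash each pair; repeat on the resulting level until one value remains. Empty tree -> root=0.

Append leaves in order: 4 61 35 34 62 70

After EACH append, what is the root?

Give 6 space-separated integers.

Answer: 4 185 873 872 790 49

Derivation:
After append 4 (leaves=[4]):
  L0: [4]
  root=4
After append 61 (leaves=[4, 61]):
  L0: [4, 61]
  L1: h(4,61)=(4*31+61)%997=185 -> [185]
  root=185
After append 35 (leaves=[4, 61, 35]):
  L0: [4, 61, 35]
  L1: h(4,61)=(4*31+61)%997=185 h(35,35)=(35*31+35)%997=123 -> [185, 123]
  L2: h(185,123)=(185*31+123)%997=873 -> [873]
  root=873
After append 34 (leaves=[4, 61, 35, 34]):
  L0: [4, 61, 35, 34]
  L1: h(4,61)=(4*31+61)%997=185 h(35,34)=(35*31+34)%997=122 -> [185, 122]
  L2: h(185,122)=(185*31+122)%997=872 -> [872]
  root=872
After append 62 (leaves=[4, 61, 35, 34, 62]):
  L0: [4, 61, 35, 34, 62]
  L1: h(4,61)=(4*31+61)%997=185 h(35,34)=(35*31+34)%997=122 h(62,62)=(62*31+62)%997=987 -> [185, 122, 987]
  L2: h(185,122)=(185*31+122)%997=872 h(987,987)=(987*31+987)%997=677 -> [872, 677]
  L3: h(872,677)=(872*31+677)%997=790 -> [790]
  root=790
After append 70 (leaves=[4, 61, 35, 34, 62, 70]):
  L0: [4, 61, 35, 34, 62, 70]
  L1: h(4,61)=(4*31+61)%997=185 h(35,34)=(35*31+34)%997=122 h(62,70)=(62*31+70)%997=995 -> [185, 122, 995]
  L2: h(185,122)=(185*31+122)%997=872 h(995,995)=(995*31+995)%997=933 -> [872, 933]
  L3: h(872,933)=(872*31+933)%997=49 -> [49]
  root=49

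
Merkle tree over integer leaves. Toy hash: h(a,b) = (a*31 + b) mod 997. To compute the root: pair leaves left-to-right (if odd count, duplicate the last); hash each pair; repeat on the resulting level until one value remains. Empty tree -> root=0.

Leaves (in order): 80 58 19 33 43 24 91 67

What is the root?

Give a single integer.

Answer: 785

Derivation:
L0: [80, 58, 19, 33, 43, 24, 91, 67]
L1: h(80,58)=(80*31+58)%997=544 h(19,33)=(19*31+33)%997=622 h(43,24)=(43*31+24)%997=360 h(91,67)=(91*31+67)%997=894 -> [544, 622, 360, 894]
L2: h(544,622)=(544*31+622)%997=537 h(360,894)=(360*31+894)%997=90 -> [537, 90]
L3: h(537,90)=(537*31+90)%997=785 -> [785]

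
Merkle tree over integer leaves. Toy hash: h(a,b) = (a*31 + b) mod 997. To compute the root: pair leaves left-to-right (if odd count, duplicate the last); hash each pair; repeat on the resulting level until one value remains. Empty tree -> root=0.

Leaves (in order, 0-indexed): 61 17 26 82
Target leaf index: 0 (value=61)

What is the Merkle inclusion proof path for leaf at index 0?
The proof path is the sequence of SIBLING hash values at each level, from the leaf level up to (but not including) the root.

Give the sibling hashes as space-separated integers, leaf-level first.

L0 (leaves): [61, 17, 26, 82], target index=0
L1: h(61,17)=(61*31+17)%997=911 [pair 0] h(26,82)=(26*31+82)%997=888 [pair 1] -> [911, 888]
  Sibling for proof at L0: 17
L2: h(911,888)=(911*31+888)%997=216 [pair 0] -> [216]
  Sibling for proof at L1: 888
Root: 216
Proof path (sibling hashes from leaf to root): [17, 888]

Answer: 17 888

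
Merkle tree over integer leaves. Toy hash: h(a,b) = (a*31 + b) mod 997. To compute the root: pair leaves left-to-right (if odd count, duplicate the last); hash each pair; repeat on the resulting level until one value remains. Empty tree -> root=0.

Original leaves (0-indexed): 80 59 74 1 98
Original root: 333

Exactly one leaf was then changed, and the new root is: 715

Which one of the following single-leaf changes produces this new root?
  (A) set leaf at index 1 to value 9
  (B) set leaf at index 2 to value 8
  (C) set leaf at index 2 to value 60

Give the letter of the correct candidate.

Original leaves: [80, 59, 74, 1, 98]
Target new root: 715
Try each candidate change and compute the resulting root:
Candidate A: set leaf[1] = 9 -> leaves = [80, 9, 74, 1, 98]
  L0: [80, 9, 74, 1, 98]
  L1: h(80,9)=(80*31+9)%997=495 h(74,1)=(74*31+1)%997=301 h(98,98)=(98*31+98)%997=145 -> [495, 301, 145]
  L2: h(495,301)=(495*31+301)%997=691 h(145,145)=(145*31+145)%997=652 -> [691, 652]
  L3: h(691,652)=(691*31+652)%997=139 -> [139]
  root = 139 != target 715
Candidate B: set leaf[2] = 8 -> leaves = [80, 59, 8, 1, 98]
  L0: [80, 59, 8, 1, 98]
  L1: h(80,59)=(80*31+59)%997=545 h(8,1)=(8*31+1)%997=249 h(98,98)=(98*31+98)%997=145 -> [545, 249, 145]
  L2: h(545,249)=(545*31+249)%997=195 h(145,145)=(145*31+145)%997=652 -> [195, 652]
  L3: h(195,652)=(195*31+652)%997=715 -> [715]
  root = 715 == target 715  ** MATCH **
Candidate C: set leaf[2] = 60 -> leaves = [80, 59, 60, 1, 98]
  L0: [80, 59, 60, 1, 98]
  L1: h(80,59)=(80*31+59)%997=545 h(60,1)=(60*31+1)%997=864 h(98,98)=(98*31+98)%997=145 -> [545, 864, 145]
  L2: h(545,864)=(545*31+864)%997=810 h(145,145)=(145*31+145)%997=652 -> [810, 652]
  L3: h(810,652)=(810*31+652)%997=837 -> [837]
  root = 837 != target 715
Candidate B produces the target root.

Answer: B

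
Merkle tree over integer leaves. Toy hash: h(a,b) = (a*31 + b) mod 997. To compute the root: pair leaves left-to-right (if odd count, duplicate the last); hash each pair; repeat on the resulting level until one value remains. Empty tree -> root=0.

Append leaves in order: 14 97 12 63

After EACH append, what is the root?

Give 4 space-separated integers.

After append 14 (leaves=[14]):
  L0: [14]
  root=14
After append 97 (leaves=[14, 97]):
  L0: [14, 97]
  L1: h(14,97)=(14*31+97)%997=531 -> [531]
  root=531
After append 12 (leaves=[14, 97, 12]):
  L0: [14, 97, 12]
  L1: h(14,97)=(14*31+97)%997=531 h(12,12)=(12*31+12)%997=384 -> [531, 384]
  L2: h(531,384)=(531*31+384)%997=893 -> [893]
  root=893
After append 63 (leaves=[14, 97, 12, 63]):
  L0: [14, 97, 12, 63]
  L1: h(14,97)=(14*31+97)%997=531 h(12,63)=(12*31+63)%997=435 -> [531, 435]
  L2: h(531,435)=(531*31+435)%997=944 -> [944]
  root=944

Answer: 14 531 893 944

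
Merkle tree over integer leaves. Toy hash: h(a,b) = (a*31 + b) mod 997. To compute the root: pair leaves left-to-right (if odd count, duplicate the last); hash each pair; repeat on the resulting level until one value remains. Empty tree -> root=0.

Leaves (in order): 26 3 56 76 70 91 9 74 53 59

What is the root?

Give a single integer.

Answer: 437

Derivation:
L0: [26, 3, 56, 76, 70, 91, 9, 74, 53, 59]
L1: h(26,3)=(26*31+3)%997=809 h(56,76)=(56*31+76)%997=815 h(70,91)=(70*31+91)%997=267 h(9,74)=(9*31+74)%997=353 h(53,59)=(53*31+59)%997=705 -> [809, 815, 267, 353, 705]
L2: h(809,815)=(809*31+815)%997=969 h(267,353)=(267*31+353)%997=654 h(705,705)=(705*31+705)%997=626 -> [969, 654, 626]
L3: h(969,654)=(969*31+654)%997=783 h(626,626)=(626*31+626)%997=92 -> [783, 92]
L4: h(783,92)=(783*31+92)%997=437 -> [437]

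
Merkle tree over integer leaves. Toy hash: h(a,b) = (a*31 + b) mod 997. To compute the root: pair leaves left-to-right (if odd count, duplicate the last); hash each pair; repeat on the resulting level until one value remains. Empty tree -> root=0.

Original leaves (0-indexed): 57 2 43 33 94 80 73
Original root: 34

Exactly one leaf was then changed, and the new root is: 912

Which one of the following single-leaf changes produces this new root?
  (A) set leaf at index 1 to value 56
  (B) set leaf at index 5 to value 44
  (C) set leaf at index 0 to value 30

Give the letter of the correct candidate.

Original leaves: [57, 2, 43, 33, 94, 80, 73]
Target new root: 912
Try each candidate change and compute the resulting root:
Candidate A: set leaf[1] = 56 -> leaves = [57, 56, 43, 33, 94, 80, 73]
  L0: [57, 56, 43, 33, 94, 80, 73]
  L1: h(57,56)=(57*31+56)%997=826 h(43,33)=(43*31+33)%997=369 h(94,80)=(94*31+80)%997=3 h(73,73)=(73*31+73)%997=342 -> [826, 369, 3, 342]
  L2: h(826,369)=(826*31+369)%997=53 h(3,342)=(3*31+342)%997=435 -> [53, 435]
  L3: h(53,435)=(53*31+435)%997=84 -> [84]
  root = 84 != target 912
Candidate B: set leaf[5] = 44 -> leaves = [57, 2, 43, 33, 94, 44, 73]
  L0: [57, 2, 43, 33, 94, 44, 73]
  L1: h(57,2)=(57*31+2)%997=772 h(43,33)=(43*31+33)%997=369 h(94,44)=(94*31+44)%997=964 h(73,73)=(73*31+73)%997=342 -> [772, 369, 964, 342]
  L2: h(772,369)=(772*31+369)%997=373 h(964,342)=(964*31+342)%997=316 -> [373, 316]
  L3: h(373,316)=(373*31+316)%997=912 -> [912]
  root = 912 == target 912  ** MATCH **
Candidate C: set leaf[0] = 30 -> leaves = [30, 2, 43, 33, 94, 80, 73]
  L0: [30, 2, 43, 33, 94, 80, 73]
  L1: h(30,2)=(30*31+2)%997=932 h(43,33)=(43*31+33)%997=369 h(94,80)=(94*31+80)%997=3 h(73,73)=(73*31+73)%997=342 -> [932, 369, 3, 342]
  L2: h(932,369)=(932*31+369)%997=348 h(3,342)=(3*31+342)%997=435 -> [348, 435]
  L3: h(348,435)=(348*31+435)%997=256 -> [256]
  root = 256 != target 912
Candidate B produces the target root.

Answer: B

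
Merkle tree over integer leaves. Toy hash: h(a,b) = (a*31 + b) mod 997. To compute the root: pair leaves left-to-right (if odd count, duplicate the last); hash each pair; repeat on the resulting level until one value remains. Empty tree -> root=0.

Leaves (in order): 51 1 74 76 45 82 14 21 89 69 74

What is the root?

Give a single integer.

Answer: 235

Derivation:
L0: [51, 1, 74, 76, 45, 82, 14, 21, 89, 69, 74]
L1: h(51,1)=(51*31+1)%997=585 h(74,76)=(74*31+76)%997=376 h(45,82)=(45*31+82)%997=480 h(14,21)=(14*31+21)%997=455 h(89,69)=(89*31+69)%997=834 h(74,74)=(74*31+74)%997=374 -> [585, 376, 480, 455, 834, 374]
L2: h(585,376)=(585*31+376)%997=565 h(480,455)=(480*31+455)%997=380 h(834,374)=(834*31+374)%997=306 -> [565, 380, 306]
L3: h(565,380)=(565*31+380)%997=946 h(306,306)=(306*31+306)%997=819 -> [946, 819]
L4: h(946,819)=(946*31+819)%997=235 -> [235]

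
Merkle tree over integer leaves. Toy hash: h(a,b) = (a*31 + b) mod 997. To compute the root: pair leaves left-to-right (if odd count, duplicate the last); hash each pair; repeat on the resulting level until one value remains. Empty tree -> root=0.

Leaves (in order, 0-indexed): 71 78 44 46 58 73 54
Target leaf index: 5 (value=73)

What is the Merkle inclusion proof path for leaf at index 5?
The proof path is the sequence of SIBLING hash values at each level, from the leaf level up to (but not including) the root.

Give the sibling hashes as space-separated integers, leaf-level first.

L0 (leaves): [71, 78, 44, 46, 58, 73, 54], target index=5
L1: h(71,78)=(71*31+78)%997=285 [pair 0] h(44,46)=(44*31+46)%997=413 [pair 1] h(58,73)=(58*31+73)%997=874 [pair 2] h(54,54)=(54*31+54)%997=731 [pair 3] -> [285, 413, 874, 731]
  Sibling for proof at L0: 58
L2: h(285,413)=(285*31+413)%997=275 [pair 0] h(874,731)=(874*31+731)%997=906 [pair 1] -> [275, 906]
  Sibling for proof at L1: 731
L3: h(275,906)=(275*31+906)%997=458 [pair 0] -> [458]
  Sibling for proof at L2: 275
Root: 458
Proof path (sibling hashes from leaf to root): [58, 731, 275]

Answer: 58 731 275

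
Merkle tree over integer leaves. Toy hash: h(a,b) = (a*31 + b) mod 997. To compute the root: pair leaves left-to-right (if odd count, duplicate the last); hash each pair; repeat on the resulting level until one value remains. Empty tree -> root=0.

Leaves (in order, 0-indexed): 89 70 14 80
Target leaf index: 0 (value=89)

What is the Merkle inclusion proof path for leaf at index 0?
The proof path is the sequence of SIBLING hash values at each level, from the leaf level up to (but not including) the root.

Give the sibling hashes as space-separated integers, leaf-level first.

Answer: 70 514

Derivation:
L0 (leaves): [89, 70, 14, 80], target index=0
L1: h(89,70)=(89*31+70)%997=835 [pair 0] h(14,80)=(14*31+80)%997=514 [pair 1] -> [835, 514]
  Sibling for proof at L0: 70
L2: h(835,514)=(835*31+514)%997=477 [pair 0] -> [477]
  Sibling for proof at L1: 514
Root: 477
Proof path (sibling hashes from leaf to root): [70, 514]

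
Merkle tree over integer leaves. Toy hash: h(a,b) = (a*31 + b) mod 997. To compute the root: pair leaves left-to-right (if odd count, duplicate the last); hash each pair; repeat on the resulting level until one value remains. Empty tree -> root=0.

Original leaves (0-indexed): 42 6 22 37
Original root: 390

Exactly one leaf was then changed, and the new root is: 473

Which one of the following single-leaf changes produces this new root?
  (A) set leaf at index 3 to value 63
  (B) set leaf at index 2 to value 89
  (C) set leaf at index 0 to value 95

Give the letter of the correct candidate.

Answer: B

Derivation:
Original leaves: [42, 6, 22, 37]
Target new root: 473
Try each candidate change and compute the resulting root:
Candidate A: set leaf[3] = 63 -> leaves = [42, 6, 22, 63]
  L0: [42, 6, 22, 63]
  L1: h(42,6)=(42*31+6)%997=311 h(22,63)=(22*31+63)%997=745 -> [311, 745]
  L2: h(311,745)=(311*31+745)%997=416 -> [416]
  root = 416 != target 473
Candidate B: set leaf[2] = 89 -> leaves = [42, 6, 89, 37]
  L0: [42, 6, 89, 37]
  L1: h(42,6)=(42*31+6)%997=311 h(89,37)=(89*31+37)%997=802 -> [311, 802]
  L2: h(311,802)=(311*31+802)%997=473 -> [473]
  root = 473 == target 473  ** MATCH **
Candidate C: set leaf[0] = 95 -> leaves = [95, 6, 22, 37]
  L0: [95, 6, 22, 37]
  L1: h(95,6)=(95*31+6)%997=957 h(22,37)=(22*31+37)%997=719 -> [957, 719]
  L2: h(957,719)=(957*31+719)%997=476 -> [476]
  root = 476 != target 473
Candidate B produces the target root.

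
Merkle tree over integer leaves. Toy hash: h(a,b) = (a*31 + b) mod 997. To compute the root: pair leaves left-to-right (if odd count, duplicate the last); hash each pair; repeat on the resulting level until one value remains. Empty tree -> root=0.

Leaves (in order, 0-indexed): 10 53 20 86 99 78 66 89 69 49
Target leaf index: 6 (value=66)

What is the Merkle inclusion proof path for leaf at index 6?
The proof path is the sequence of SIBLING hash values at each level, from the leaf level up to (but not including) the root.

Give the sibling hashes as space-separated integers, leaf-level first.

Answer: 89 156 992 253

Derivation:
L0 (leaves): [10, 53, 20, 86, 99, 78, 66, 89, 69, 49], target index=6
L1: h(10,53)=(10*31+53)%997=363 [pair 0] h(20,86)=(20*31+86)%997=706 [pair 1] h(99,78)=(99*31+78)%997=156 [pair 2] h(66,89)=(66*31+89)%997=141 [pair 3] h(69,49)=(69*31+49)%997=194 [pair 4] -> [363, 706, 156, 141, 194]
  Sibling for proof at L0: 89
L2: h(363,706)=(363*31+706)%997=992 [pair 0] h(156,141)=(156*31+141)%997=989 [pair 1] h(194,194)=(194*31+194)%997=226 [pair 2] -> [992, 989, 226]
  Sibling for proof at L1: 156
L3: h(992,989)=(992*31+989)%997=834 [pair 0] h(226,226)=(226*31+226)%997=253 [pair 1] -> [834, 253]
  Sibling for proof at L2: 992
L4: h(834,253)=(834*31+253)%997=185 [pair 0] -> [185]
  Sibling for proof at L3: 253
Root: 185
Proof path (sibling hashes from leaf to root): [89, 156, 992, 253]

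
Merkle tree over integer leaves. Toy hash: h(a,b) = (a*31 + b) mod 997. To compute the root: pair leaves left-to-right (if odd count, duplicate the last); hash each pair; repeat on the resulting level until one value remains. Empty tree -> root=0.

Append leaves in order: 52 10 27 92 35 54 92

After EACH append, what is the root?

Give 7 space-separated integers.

Answer: 52 625 299 364 265 873 684

Derivation:
After append 52 (leaves=[52]):
  L0: [52]
  root=52
After append 10 (leaves=[52, 10]):
  L0: [52, 10]
  L1: h(52,10)=(52*31+10)%997=625 -> [625]
  root=625
After append 27 (leaves=[52, 10, 27]):
  L0: [52, 10, 27]
  L1: h(52,10)=(52*31+10)%997=625 h(27,27)=(27*31+27)%997=864 -> [625, 864]
  L2: h(625,864)=(625*31+864)%997=299 -> [299]
  root=299
After append 92 (leaves=[52, 10, 27, 92]):
  L0: [52, 10, 27, 92]
  L1: h(52,10)=(52*31+10)%997=625 h(27,92)=(27*31+92)%997=929 -> [625, 929]
  L2: h(625,929)=(625*31+929)%997=364 -> [364]
  root=364
After append 35 (leaves=[52, 10, 27, 92, 35]):
  L0: [52, 10, 27, 92, 35]
  L1: h(52,10)=(52*31+10)%997=625 h(27,92)=(27*31+92)%997=929 h(35,35)=(35*31+35)%997=123 -> [625, 929, 123]
  L2: h(625,929)=(625*31+929)%997=364 h(123,123)=(123*31+123)%997=945 -> [364, 945]
  L3: h(364,945)=(364*31+945)%997=265 -> [265]
  root=265
After append 54 (leaves=[52, 10, 27, 92, 35, 54]):
  L0: [52, 10, 27, 92, 35, 54]
  L1: h(52,10)=(52*31+10)%997=625 h(27,92)=(27*31+92)%997=929 h(35,54)=(35*31+54)%997=142 -> [625, 929, 142]
  L2: h(625,929)=(625*31+929)%997=364 h(142,142)=(142*31+142)%997=556 -> [364, 556]
  L3: h(364,556)=(364*31+556)%997=873 -> [873]
  root=873
After append 92 (leaves=[52, 10, 27, 92, 35, 54, 92]):
  L0: [52, 10, 27, 92, 35, 54, 92]
  L1: h(52,10)=(52*31+10)%997=625 h(27,92)=(27*31+92)%997=929 h(35,54)=(35*31+54)%997=142 h(92,92)=(92*31+92)%997=950 -> [625, 929, 142, 950]
  L2: h(625,929)=(625*31+929)%997=364 h(142,950)=(142*31+950)%997=367 -> [364, 367]
  L3: h(364,367)=(364*31+367)%997=684 -> [684]
  root=684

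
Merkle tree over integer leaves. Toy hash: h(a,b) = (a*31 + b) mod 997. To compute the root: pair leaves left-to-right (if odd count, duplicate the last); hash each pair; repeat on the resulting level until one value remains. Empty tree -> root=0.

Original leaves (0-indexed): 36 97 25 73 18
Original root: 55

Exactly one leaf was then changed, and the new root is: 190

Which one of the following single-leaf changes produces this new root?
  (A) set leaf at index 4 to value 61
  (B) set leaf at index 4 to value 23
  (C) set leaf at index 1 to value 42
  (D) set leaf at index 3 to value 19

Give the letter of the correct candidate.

Answer: B

Derivation:
Original leaves: [36, 97, 25, 73, 18]
Target new root: 190
Try each candidate change and compute the resulting root:
Candidate A: set leaf[4] = 61 -> leaves = [36, 97, 25, 73, 61]
  L0: [36, 97, 25, 73, 61]
  L1: h(36,97)=(36*31+97)%997=216 h(25,73)=(25*31+73)%997=848 h(61,61)=(61*31+61)%997=955 -> [216, 848, 955]
  L2: h(216,848)=(216*31+848)%997=565 h(955,955)=(955*31+955)%997=650 -> [565, 650]
  L3: h(565,650)=(565*31+650)%997=219 -> [219]
  root = 219 != target 190
Candidate B: set leaf[4] = 23 -> leaves = [36, 97, 25, 73, 23]
  L0: [36, 97, 25, 73, 23]
  L1: h(36,97)=(36*31+97)%997=216 h(25,73)=(25*31+73)%997=848 h(23,23)=(23*31+23)%997=736 -> [216, 848, 736]
  L2: h(216,848)=(216*31+848)%997=565 h(736,736)=(736*31+736)%997=621 -> [565, 621]
  L3: h(565,621)=(565*31+621)%997=190 -> [190]
  root = 190 == target 190  ** MATCH **
Candidate C: set leaf[1] = 42 -> leaves = [36, 42, 25, 73, 18]
  L0: [36, 42, 25, 73, 18]
  L1: h(36,42)=(36*31+42)%997=161 h(25,73)=(25*31+73)%997=848 h(18,18)=(18*31+18)%997=576 -> [161, 848, 576]
  L2: h(161,848)=(161*31+848)%997=854 h(576,576)=(576*31+576)%997=486 -> [854, 486]
  L3: h(854,486)=(854*31+486)%997=41 -> [41]
  root = 41 != target 190
Candidate D: set leaf[3] = 19 -> leaves = [36, 97, 25, 19, 18]
  L0: [36, 97, 25, 19, 18]
  L1: h(36,97)=(36*31+97)%997=216 h(25,19)=(25*31+19)%997=794 h(18,18)=(18*31+18)%997=576 -> [216, 794, 576]
  L2: h(216,794)=(216*31+794)%997=511 h(576,576)=(576*31+576)%997=486 -> [511, 486]
  L3: h(511,486)=(511*31+486)%997=375 -> [375]
  root = 375 != target 190
Candidate B produces the target root.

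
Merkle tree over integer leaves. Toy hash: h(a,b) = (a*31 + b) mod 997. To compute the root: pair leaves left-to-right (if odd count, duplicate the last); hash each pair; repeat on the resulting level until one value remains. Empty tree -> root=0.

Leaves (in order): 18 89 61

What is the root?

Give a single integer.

L0: [18, 89, 61]
L1: h(18,89)=(18*31+89)%997=647 h(61,61)=(61*31+61)%997=955 -> [647, 955]
L2: h(647,955)=(647*31+955)%997=75 -> [75]

Answer: 75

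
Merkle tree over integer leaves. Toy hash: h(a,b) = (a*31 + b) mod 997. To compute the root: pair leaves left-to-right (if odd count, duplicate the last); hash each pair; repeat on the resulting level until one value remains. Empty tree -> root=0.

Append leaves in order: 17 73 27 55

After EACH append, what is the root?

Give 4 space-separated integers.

Answer: 17 600 521 549

Derivation:
After append 17 (leaves=[17]):
  L0: [17]
  root=17
After append 73 (leaves=[17, 73]):
  L0: [17, 73]
  L1: h(17,73)=(17*31+73)%997=600 -> [600]
  root=600
After append 27 (leaves=[17, 73, 27]):
  L0: [17, 73, 27]
  L1: h(17,73)=(17*31+73)%997=600 h(27,27)=(27*31+27)%997=864 -> [600, 864]
  L2: h(600,864)=(600*31+864)%997=521 -> [521]
  root=521
After append 55 (leaves=[17, 73, 27, 55]):
  L0: [17, 73, 27, 55]
  L1: h(17,73)=(17*31+73)%997=600 h(27,55)=(27*31+55)%997=892 -> [600, 892]
  L2: h(600,892)=(600*31+892)%997=549 -> [549]
  root=549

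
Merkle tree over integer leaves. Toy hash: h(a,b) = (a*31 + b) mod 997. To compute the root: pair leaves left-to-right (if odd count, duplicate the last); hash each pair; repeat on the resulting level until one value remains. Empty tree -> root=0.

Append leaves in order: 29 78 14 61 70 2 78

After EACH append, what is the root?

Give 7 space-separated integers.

Answer: 29 977 825 872 9 824 151

Derivation:
After append 29 (leaves=[29]):
  L0: [29]
  root=29
After append 78 (leaves=[29, 78]):
  L0: [29, 78]
  L1: h(29,78)=(29*31+78)%997=977 -> [977]
  root=977
After append 14 (leaves=[29, 78, 14]):
  L0: [29, 78, 14]
  L1: h(29,78)=(29*31+78)%997=977 h(14,14)=(14*31+14)%997=448 -> [977, 448]
  L2: h(977,448)=(977*31+448)%997=825 -> [825]
  root=825
After append 61 (leaves=[29, 78, 14, 61]):
  L0: [29, 78, 14, 61]
  L1: h(29,78)=(29*31+78)%997=977 h(14,61)=(14*31+61)%997=495 -> [977, 495]
  L2: h(977,495)=(977*31+495)%997=872 -> [872]
  root=872
After append 70 (leaves=[29, 78, 14, 61, 70]):
  L0: [29, 78, 14, 61, 70]
  L1: h(29,78)=(29*31+78)%997=977 h(14,61)=(14*31+61)%997=495 h(70,70)=(70*31+70)%997=246 -> [977, 495, 246]
  L2: h(977,495)=(977*31+495)%997=872 h(246,246)=(246*31+246)%997=893 -> [872, 893]
  L3: h(872,893)=(872*31+893)%997=9 -> [9]
  root=9
After append 2 (leaves=[29, 78, 14, 61, 70, 2]):
  L0: [29, 78, 14, 61, 70, 2]
  L1: h(29,78)=(29*31+78)%997=977 h(14,61)=(14*31+61)%997=495 h(70,2)=(70*31+2)%997=178 -> [977, 495, 178]
  L2: h(977,495)=(977*31+495)%997=872 h(178,178)=(178*31+178)%997=711 -> [872, 711]
  L3: h(872,711)=(872*31+711)%997=824 -> [824]
  root=824
After append 78 (leaves=[29, 78, 14, 61, 70, 2, 78]):
  L0: [29, 78, 14, 61, 70, 2, 78]
  L1: h(29,78)=(29*31+78)%997=977 h(14,61)=(14*31+61)%997=495 h(70,2)=(70*31+2)%997=178 h(78,78)=(78*31+78)%997=502 -> [977, 495, 178, 502]
  L2: h(977,495)=(977*31+495)%997=872 h(178,502)=(178*31+502)%997=38 -> [872, 38]
  L3: h(872,38)=(872*31+38)%997=151 -> [151]
  root=151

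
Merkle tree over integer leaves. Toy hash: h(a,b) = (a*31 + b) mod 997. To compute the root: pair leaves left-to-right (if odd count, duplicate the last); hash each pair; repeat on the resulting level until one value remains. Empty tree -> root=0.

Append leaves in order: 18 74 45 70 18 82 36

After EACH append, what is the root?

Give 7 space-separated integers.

After append 18 (leaves=[18]):
  L0: [18]
  root=18
After append 74 (leaves=[18, 74]):
  L0: [18, 74]
  L1: h(18,74)=(18*31+74)%997=632 -> [632]
  root=632
After append 45 (leaves=[18, 74, 45]):
  L0: [18, 74, 45]
  L1: h(18,74)=(18*31+74)%997=632 h(45,45)=(45*31+45)%997=443 -> [632, 443]
  L2: h(632,443)=(632*31+443)%997=95 -> [95]
  root=95
After append 70 (leaves=[18, 74, 45, 70]):
  L0: [18, 74, 45, 70]
  L1: h(18,74)=(18*31+74)%997=632 h(45,70)=(45*31+70)%997=468 -> [632, 468]
  L2: h(632,468)=(632*31+468)%997=120 -> [120]
  root=120
After append 18 (leaves=[18, 74, 45, 70, 18]):
  L0: [18, 74, 45, 70, 18]
  L1: h(18,74)=(18*31+74)%997=632 h(45,70)=(45*31+70)%997=468 h(18,18)=(18*31+18)%997=576 -> [632, 468, 576]
  L2: h(632,468)=(632*31+468)%997=120 h(576,576)=(576*31+576)%997=486 -> [120, 486]
  L3: h(120,486)=(120*31+486)%997=218 -> [218]
  root=218
After append 82 (leaves=[18, 74, 45, 70, 18, 82]):
  L0: [18, 74, 45, 70, 18, 82]
  L1: h(18,74)=(18*31+74)%997=632 h(45,70)=(45*31+70)%997=468 h(18,82)=(18*31+82)%997=640 -> [632, 468, 640]
  L2: h(632,468)=(632*31+468)%997=120 h(640,640)=(640*31+640)%997=540 -> [120, 540]
  L3: h(120,540)=(120*31+540)%997=272 -> [272]
  root=272
After append 36 (leaves=[18, 74, 45, 70, 18, 82, 36]):
  L0: [18, 74, 45, 70, 18, 82, 36]
  L1: h(18,74)=(18*31+74)%997=632 h(45,70)=(45*31+70)%997=468 h(18,82)=(18*31+82)%997=640 h(36,36)=(36*31+36)%997=155 -> [632, 468, 640, 155]
  L2: h(632,468)=(632*31+468)%997=120 h(640,155)=(640*31+155)%997=55 -> [120, 55]
  L3: h(120,55)=(120*31+55)%997=784 -> [784]
  root=784

Answer: 18 632 95 120 218 272 784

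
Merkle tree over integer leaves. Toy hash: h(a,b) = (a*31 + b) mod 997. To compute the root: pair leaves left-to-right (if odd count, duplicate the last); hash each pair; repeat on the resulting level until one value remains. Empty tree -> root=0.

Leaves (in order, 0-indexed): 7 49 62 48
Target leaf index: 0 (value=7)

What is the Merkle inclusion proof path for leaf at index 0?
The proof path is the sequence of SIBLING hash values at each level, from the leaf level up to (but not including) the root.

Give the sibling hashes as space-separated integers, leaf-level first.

L0 (leaves): [7, 49, 62, 48], target index=0
L1: h(7,49)=(7*31+49)%997=266 [pair 0] h(62,48)=(62*31+48)%997=973 [pair 1] -> [266, 973]
  Sibling for proof at L0: 49
L2: h(266,973)=(266*31+973)%997=246 [pair 0] -> [246]
  Sibling for proof at L1: 973
Root: 246
Proof path (sibling hashes from leaf to root): [49, 973]

Answer: 49 973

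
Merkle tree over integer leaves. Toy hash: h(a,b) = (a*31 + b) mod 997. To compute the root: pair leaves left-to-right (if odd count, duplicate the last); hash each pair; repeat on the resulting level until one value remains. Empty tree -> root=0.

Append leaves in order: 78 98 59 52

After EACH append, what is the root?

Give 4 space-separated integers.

After append 78 (leaves=[78]):
  L0: [78]
  root=78
After append 98 (leaves=[78, 98]):
  L0: [78, 98]
  L1: h(78,98)=(78*31+98)%997=522 -> [522]
  root=522
After append 59 (leaves=[78, 98, 59]):
  L0: [78, 98, 59]
  L1: h(78,98)=(78*31+98)%997=522 h(59,59)=(59*31+59)%997=891 -> [522, 891]
  L2: h(522,891)=(522*31+891)%997=124 -> [124]
  root=124
After append 52 (leaves=[78, 98, 59, 52]):
  L0: [78, 98, 59, 52]
  L1: h(78,98)=(78*31+98)%997=522 h(59,52)=(59*31+52)%997=884 -> [522, 884]
  L2: h(522,884)=(522*31+884)%997=117 -> [117]
  root=117

Answer: 78 522 124 117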